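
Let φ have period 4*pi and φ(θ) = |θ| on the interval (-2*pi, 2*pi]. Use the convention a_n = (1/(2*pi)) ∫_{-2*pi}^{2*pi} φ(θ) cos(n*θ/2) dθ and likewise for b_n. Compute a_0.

2*pi

a_0 = (1/(2*pi)) ∫_{-2*pi}^{2*pi} φ(θ) dθ = (1/(2*pi)) · (4*pi**2) = 2*pi.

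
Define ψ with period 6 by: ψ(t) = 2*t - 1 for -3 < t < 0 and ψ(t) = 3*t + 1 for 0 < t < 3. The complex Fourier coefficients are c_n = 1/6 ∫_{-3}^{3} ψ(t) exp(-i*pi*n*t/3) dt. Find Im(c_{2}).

Since ψ is real-valued, Im(c_{2}) = -1/6 ∫_{-3}^{3} ψ(t) sin(2*pi*t/3) dt = -b_{2}/2.
Split the integral at the breakpoints.
Integrating by parts (boundary term plus one more integral), an antiderivative of (2*t - 1) sin(2*pi*t/3) is -3*t*cos(2*pi*t/3)/pi + 9*sin(2*pi*t/3)/(2*pi**2) + 3*cos(2*pi*t/3)/(2*pi); evaluating from -3 to 0: ∫_{-3}^{0} (2*t - 1) sin(2*pi*t/3) dt = (3/(2*pi)) - (21/(2*pi)) = -9/pi.
Integrating by parts (boundary term plus one more integral), an antiderivative of (3*t + 1) sin(2*pi*t/3) is -9*t*cos(2*pi*t/3)/(2*pi) + 27*sin(2*pi*t/3)/(4*pi**2) - 3*cos(2*pi*t/3)/(2*pi); evaluating from 0 to 3: ∫_{0}^{3} (3*t + 1) sin(2*pi*t/3) dt = (-15/pi) - (-3/(2*pi)) = -27/(2*pi).
So ∫_{-3}^{3} ψ(t) sin(2*pi*t/3) dt = -45/(2*pi).
Hence Im(c_{2}) = (-1/6)·(-45/(2*pi)) = 15/(4*pi).

15/(4*pi)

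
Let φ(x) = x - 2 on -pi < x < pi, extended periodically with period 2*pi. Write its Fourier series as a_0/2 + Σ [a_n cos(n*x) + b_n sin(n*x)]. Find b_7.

b_7 = 1/pi ∫_{-pi}^{pi} φ(x) sin(7*x) dx.
Integrating by parts (boundary term plus one more integral), an antiderivative of (x - 2) sin(7*x) is -x*cos(7*x)/7 + sin(7*x)/49 + 2*cos(7*x)/7; evaluating from -pi to pi: ∫_{-pi}^{pi} (x - 2) sin(7*x) dx = (-2/7 + pi/7) - (-pi/7 - 2/7) = 2*pi/7.
Hence b_7 = (1/pi)·(2*pi/7) = 2/7.

2/7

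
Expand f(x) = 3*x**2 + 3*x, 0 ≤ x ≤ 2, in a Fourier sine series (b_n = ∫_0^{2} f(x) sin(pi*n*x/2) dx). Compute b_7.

b_7 = ∫_0^{2} (3*x**2 + 3*x) sin(7*pi*x/2) dx.
Integrating by parts twice (tabular method), an antiderivative of (3*x**2 + 3*x) sin(7*pi*x/2) is -6*x**2*cos(7*pi*x/2)/(7*pi) + 24*x*sin(7*pi*x/2)/(49*pi**2) - 6*x*cos(7*pi*x/2)/(7*pi) + 12*sin(7*pi*x/2)/(49*pi**2) + 48*cos(7*pi*x/2)/(343*pi**3); evaluating from 0 to 2: ∫_{0}^{2} (3*x**2 + 3*x) sin(7*pi*x/2) dx = (12*(-4 + 147*pi**2)/(343*pi**3)) - (48/(343*pi**3)) = 12*(-8 + 147*pi**2)/(343*pi**3).
Hence b_7 = 12*(-8 + 147*pi**2)/(343*pi**3).

12*(-8 + 147*pi**2)/(343*pi**3)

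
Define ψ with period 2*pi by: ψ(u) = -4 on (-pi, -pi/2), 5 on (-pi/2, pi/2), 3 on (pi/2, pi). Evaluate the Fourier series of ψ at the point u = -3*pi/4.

ψ is continuous at u = -3*pi/4 with value -4, so the series converges to -4 there.

-4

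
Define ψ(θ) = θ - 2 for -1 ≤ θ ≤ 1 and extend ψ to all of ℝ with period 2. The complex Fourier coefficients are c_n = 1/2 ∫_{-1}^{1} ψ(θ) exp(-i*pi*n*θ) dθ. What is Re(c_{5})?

0

Since ψ is real-valued, Re(c_{5}) = 1/2 ∫_{-1}^{1} ψ(θ) cos(5*pi*θ) dθ = a_{5}/2.
Integrating by parts (boundary term plus one more integral), an antiderivative of (θ - 2) cos(5*pi*θ) is θ*sin(5*pi*θ)/(5*pi) - 2*sin(5*pi*θ)/(5*pi) + cos(5*pi*θ)/(25*pi**2); evaluating from -1 to 1: ∫_{-1}^{1} (θ - 2) cos(5*pi*θ) dθ = (-1/(25*pi**2)) - (-1/(25*pi**2)) = 0.
Hence Re(c_{5}) = (1/2)·(0) = 0.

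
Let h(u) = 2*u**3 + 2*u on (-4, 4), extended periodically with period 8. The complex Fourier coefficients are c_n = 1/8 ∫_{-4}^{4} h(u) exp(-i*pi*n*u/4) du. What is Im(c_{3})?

Since h is real-valued, Im(c_{3}) = -1/8 ∫_{-4}^{4} h(u) sin(3*pi*u/4) du = -b_{3}/2.
h is odd and sin(3*pi*u/4) is odd, so the integrand is even: ∫_{-4}^{4} h(u) sin(3*pi*u/4) du = 2∫_0^{4} h(u) sin(3*pi*u/4) du.
Integrating by parts three times (tabular method), an antiderivative of (2*u**3 + 2*u) sin(3*pi*u/4) is -8*u**3*cos(3*pi*u/4)/(3*pi) + 32*u**2*sin(3*pi*u/4)/(3*pi**2) - 8*u*cos(3*pi*u/4)/(3*pi) + 256*u*cos(3*pi*u/4)/(9*pi**3) - 1024*sin(3*pi*u/4)/(27*pi**4) + 32*sin(3*pi*u/4)/(9*pi**2); evaluating from 0 to 4: ∫_{0}^{4} (2*u**3 + 2*u) sin(3*pi*u/4) du = (32*(-32 + 51*pi**2)/(9*pi**3)) - (0) = 32*(-32 + 51*pi**2)/(9*pi**3).
So ∫_{-4}^{4} h(u) sin(3*pi*u/4) du = 64*(-32 + 51*pi**2)/(9*pi**3).
Hence Im(c_{3}) = (-1/8)·(64*(-32 + 51*pi**2)/(9*pi**3)) = 8*(32 - 51*pi**2)/(9*pi**3).

8*(32 - 51*pi**2)/(9*pi**3)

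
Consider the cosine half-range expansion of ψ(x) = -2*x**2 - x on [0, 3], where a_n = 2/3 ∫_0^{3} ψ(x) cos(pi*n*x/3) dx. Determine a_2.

-18/pi**2

a_2 = 2/3 ∫_0^{3} (-2*x**2 - x) cos(2*pi*x/3) dx.
Integrating by parts twice (tabular method), an antiderivative of (-2*x**2 - x) cos(2*pi*x/3) is -3*x**2*sin(2*pi*x/3)/pi - 3*x*sin(2*pi*x/3)/(2*pi) - 9*x*cos(2*pi*x/3)/pi**2 + 27*sin(2*pi*x/3)/(2*pi**3) - 9*cos(2*pi*x/3)/(4*pi**2); evaluating from 0 to 3: ∫_{0}^{3} (-2*x**2 - x) cos(2*pi*x/3) dx = (-117/(4*pi**2)) - (-9/(4*pi**2)) = -27/pi**2.
Hence a_2 = (2/3)·(-27/pi**2) = -18/pi**2.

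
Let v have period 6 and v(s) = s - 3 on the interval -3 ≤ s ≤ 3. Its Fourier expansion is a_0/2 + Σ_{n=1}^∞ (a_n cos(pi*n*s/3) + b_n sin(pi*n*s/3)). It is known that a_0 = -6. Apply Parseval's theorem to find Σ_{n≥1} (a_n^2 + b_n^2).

Parseval: a_0^2/2 + Σ_{n≥1} (a_n^2+b_n^2) = 1/3 ∫_{-3}^{3} v(s)^2 ds = 24.
Subtract a_0^2/2 = 18: Σ (a_n^2+b_n^2) = 6.

6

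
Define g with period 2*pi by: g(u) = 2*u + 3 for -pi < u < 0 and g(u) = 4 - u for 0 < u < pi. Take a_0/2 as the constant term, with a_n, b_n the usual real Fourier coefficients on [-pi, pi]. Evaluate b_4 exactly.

b_4 = 1/pi ∫_{-pi}^{pi} g(u) sin(4*u) du.
Split the integral at the breakpoints.
Integrating by parts (boundary term plus one more integral), an antiderivative of (2*u + 3) sin(4*u) is -u*cos(4*u)/2 + sin(4*u)/8 - 3*cos(4*u)/4; evaluating from -pi to 0: ∫_{-pi}^{0} (2*u + 3) sin(4*u) du = (-3/4) - (-3/4 + pi/2) = -pi/2.
Integrating by parts (boundary term plus one more integral), an antiderivative of (4 - u) sin(4*u) is u*cos(4*u)/4 - sin(4*u)/16 - cos(4*u); evaluating from 0 to pi: ∫_{0}^{pi} (4 - u) sin(4*u) du = (-1 + pi/4) - (-1) = pi/4.
Summing the pieces and multiplying by (1/pi) gives b_4 = -1/4.

-1/4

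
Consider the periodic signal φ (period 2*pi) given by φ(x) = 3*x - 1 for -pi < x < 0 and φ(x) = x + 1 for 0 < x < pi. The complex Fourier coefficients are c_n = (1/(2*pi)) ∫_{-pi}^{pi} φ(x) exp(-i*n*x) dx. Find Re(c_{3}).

Since φ is real-valued, Re(c_{3}) = (1/(2*pi)) ∫_{-pi}^{pi} φ(x) cos(3*x) dx = a_{3}/2.
Split the integral at the breakpoints.
Integrating by parts (boundary term plus one more integral), an antiderivative of (3*x - 1) cos(3*x) is x*sin(3*x) - sin(3*x)/3 + cos(3*x)/3; evaluating from -pi to 0: ∫_{-pi}^{0} (3*x - 1) cos(3*x) dx = (1/3) - (-1/3) = 2/3.
Integrating by parts (boundary term plus one more integral), an antiderivative of (x + 1) cos(3*x) is x*sin(3*x)/3 + sin(3*x)/3 + cos(3*x)/9; evaluating from 0 to pi: ∫_{0}^{pi} (x + 1) cos(3*x) dx = (-1/9) - (1/9) = -2/9.
So ∫_{-pi}^{pi} φ(x) cos(3*x) dx = 4/9.
Hence Re(c_{3}) = (1/(2*pi))·(4/9) = 2/(9*pi).

2/(9*pi)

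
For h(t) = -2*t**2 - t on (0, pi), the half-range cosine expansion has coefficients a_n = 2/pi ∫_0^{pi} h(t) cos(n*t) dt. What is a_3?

4*(1 + 2*pi)/(9*pi)

a_3 = 2/pi ∫_0^{pi} (-2*t**2 - t) cos(3*t) dt.
Integrating by parts twice (tabular method), an antiderivative of (-2*t**2 - t) cos(3*t) is -2*t**2*sin(3*t)/3 - t*sin(3*t)/3 - 4*t*cos(3*t)/9 + 4*sin(3*t)/27 - cos(3*t)/9; evaluating from 0 to pi: ∫_{0}^{pi} (-2*t**2 - t) cos(3*t) dt = (1/9 + 4*pi/9) - (-1/9) = 2/9 + 4*pi/9.
Hence a_3 = (2/pi)·(2/9 + 4*pi/9) = 4*(1 + 2*pi)/(9*pi).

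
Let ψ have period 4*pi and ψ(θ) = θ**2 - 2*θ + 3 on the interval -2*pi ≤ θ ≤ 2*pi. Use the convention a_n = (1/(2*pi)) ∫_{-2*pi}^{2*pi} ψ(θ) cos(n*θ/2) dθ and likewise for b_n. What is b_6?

4/3

b_6 = (1/(2*pi)) ∫_{-2*pi}^{2*pi} ψ(θ) sin(3*θ) dθ.
Integrating by parts twice (tabular method), an antiderivative of (θ**2 - 2*θ + 3) sin(3*θ) is -θ**2*cos(3*θ)/3 + 2*θ*sin(3*θ)/9 + 2*θ*cos(3*θ)/3 - 2*sin(3*θ)/9 - 25*cos(3*θ)/27; evaluating from -2*pi to 2*pi: ∫_{-2*pi}^{2*pi} (θ**2 - 2*θ + 3) sin(3*θ) dθ = (-4*pi**2/3 - 25/27 + 4*pi/3) - (-4*pi**2/3 - 4*pi/3 - 25/27) = 8*pi/3.
Hence b_6 = (1/(2*pi))·(8*pi/3) = 4/3.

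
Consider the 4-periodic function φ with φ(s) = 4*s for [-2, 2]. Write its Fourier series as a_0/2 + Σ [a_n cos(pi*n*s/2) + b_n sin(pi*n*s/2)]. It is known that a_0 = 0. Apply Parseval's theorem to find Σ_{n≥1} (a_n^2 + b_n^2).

128/3

Parseval: a_0^2/2 + Σ_{n≥1} (a_n^2+b_n^2) = 1/2 ∫_{-2}^{2} φ(s)^2 ds = 128/3.
Subtract a_0^2/2 = 0: Σ (a_n^2+b_n^2) = 128/3.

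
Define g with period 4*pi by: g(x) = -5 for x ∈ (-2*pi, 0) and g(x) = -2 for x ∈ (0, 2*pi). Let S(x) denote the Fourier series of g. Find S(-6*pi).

-7/2

x = -6*pi differs from x = 2*pi by -2 full period(s), and the series is 4*pi-periodic.
At x = 2*pi the one-sided limits are g(2*pi^-) = -2 and g(2*pi^+) = -5.
By Dirichlet's theorem the series converges to their average, [(-2) + (-5)]/2 = -7/2.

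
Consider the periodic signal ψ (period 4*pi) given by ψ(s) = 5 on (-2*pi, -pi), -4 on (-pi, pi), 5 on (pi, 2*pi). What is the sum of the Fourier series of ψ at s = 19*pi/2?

s = 19*pi/2 differs from s = 3*pi/2 by 2 full period(s), and the series is 4*pi-periodic.
ψ is continuous at s = 3*pi/2 with value 5, so the series converges to 5 there.

5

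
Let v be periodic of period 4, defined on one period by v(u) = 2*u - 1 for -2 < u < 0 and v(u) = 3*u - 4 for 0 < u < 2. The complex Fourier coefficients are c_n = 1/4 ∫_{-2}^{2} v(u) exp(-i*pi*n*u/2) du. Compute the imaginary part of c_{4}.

Since v is real-valued, Im(c_{4}) = -1/4 ∫_{-2}^{2} v(u) sin(2*pi*u) du = -b_{4}/2.
Split the integral at the breakpoints.
Integrating by parts (boundary term plus one more integral), an antiderivative of (2*u - 1) sin(2*pi*u) is -u*cos(2*pi*u)/pi + sin(2*pi*u)/(2*pi**2) + cos(2*pi*u)/(2*pi); evaluating from -2 to 0: ∫_{-2}^{0} (2*u - 1) sin(2*pi*u) du = (1/(2*pi)) - (5/(2*pi)) = -2/pi.
Integrating by parts (boundary term plus one more integral), an antiderivative of (3*u - 4) sin(2*pi*u) is -3*u*cos(2*pi*u)/(2*pi) + 3*sin(2*pi*u)/(4*pi**2) + 2*cos(2*pi*u)/pi; evaluating from 0 to 2: ∫_{0}^{2} (3*u - 4) sin(2*pi*u) du = (-1/pi) - (2/pi) = -3/pi.
So ∫_{-2}^{2} v(u) sin(2*pi*u) du = -5/pi.
Hence Im(c_{4}) = (-1/4)·(-5/pi) = 5/(4*pi).

5/(4*pi)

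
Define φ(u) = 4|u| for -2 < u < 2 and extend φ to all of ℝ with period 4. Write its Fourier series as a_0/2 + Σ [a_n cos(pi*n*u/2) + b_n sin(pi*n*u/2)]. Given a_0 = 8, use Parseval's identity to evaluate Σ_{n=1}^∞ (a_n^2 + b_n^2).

Parseval: a_0^2/2 + Σ_{n≥1} (a_n^2+b_n^2) = 1/2 ∫_{-2}^{2} φ(u)^2 du = 128/3.
Subtract a_0^2/2 = 32: Σ (a_n^2+b_n^2) = 32/3.

32/3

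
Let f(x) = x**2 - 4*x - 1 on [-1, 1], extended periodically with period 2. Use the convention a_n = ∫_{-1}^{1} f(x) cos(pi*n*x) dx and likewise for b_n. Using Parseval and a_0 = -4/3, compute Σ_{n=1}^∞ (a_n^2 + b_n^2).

488/45

Parseval: a_0^2/2 + Σ_{n≥1} (a_n^2+b_n^2) = ∫_{-1}^{1} f(x)^2 dx = 176/15.
Subtract a_0^2/2 = 8/9: Σ (a_n^2+b_n^2) = 488/45.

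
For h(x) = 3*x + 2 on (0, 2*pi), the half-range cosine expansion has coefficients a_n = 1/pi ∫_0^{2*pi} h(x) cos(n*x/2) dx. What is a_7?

-24/(49*pi)

a_7 = 1/pi ∫_0^{2*pi} (3*x + 2) cos(7*x/2) dx.
Integrating by parts (boundary term plus one more integral), an antiderivative of (3*x + 2) cos(7*x/2) is 6*x*sin(7*x/2)/7 + 4*sin(7*x/2)/7 + 12*cos(7*x/2)/49; evaluating from 0 to 2*pi: ∫_{0}^{2*pi} (3*x + 2) cos(7*x/2) dx = (-12/49) - (12/49) = -24/49.
Hence a_7 = (1/pi)·(-24/49) = -24/(49*pi).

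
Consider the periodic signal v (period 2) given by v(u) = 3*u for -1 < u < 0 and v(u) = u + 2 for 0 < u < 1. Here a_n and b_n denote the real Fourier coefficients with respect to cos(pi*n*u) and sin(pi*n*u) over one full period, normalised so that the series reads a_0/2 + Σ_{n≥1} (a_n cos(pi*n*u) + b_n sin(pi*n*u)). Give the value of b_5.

b_5 = ∫_{-1}^{1} v(u) sin(5*pi*u) du.
Split the integral at the breakpoints.
Integrating by parts (boundary term plus one more integral), an antiderivative of (3*u) sin(5*pi*u) is -3*u*cos(5*pi*u)/(5*pi) + 3*sin(5*pi*u)/(25*pi**2); evaluating from -1 to 0: ∫_{-1}^{0} (3*u) sin(5*pi*u) du = (0) - (-3/(5*pi)) = 3/(5*pi).
Integrating by parts (boundary term plus one more integral), an antiderivative of (u + 2) sin(5*pi*u) is -u*cos(5*pi*u)/(5*pi) + sin(5*pi*u)/(25*pi**2) - 2*cos(5*pi*u)/(5*pi); evaluating from 0 to 1: ∫_{0}^{1} (u + 2) sin(5*pi*u) du = (3/(5*pi)) - (-2/(5*pi)) = 1/pi.
Summing the pieces gives b_5 = 8/(5*pi).

8/(5*pi)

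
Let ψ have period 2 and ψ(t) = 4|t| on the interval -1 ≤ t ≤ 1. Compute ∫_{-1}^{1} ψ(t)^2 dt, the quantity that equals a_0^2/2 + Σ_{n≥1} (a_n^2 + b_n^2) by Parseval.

∫_{-1}^{1} ψ(t)^2 dt = 32/3.

32/3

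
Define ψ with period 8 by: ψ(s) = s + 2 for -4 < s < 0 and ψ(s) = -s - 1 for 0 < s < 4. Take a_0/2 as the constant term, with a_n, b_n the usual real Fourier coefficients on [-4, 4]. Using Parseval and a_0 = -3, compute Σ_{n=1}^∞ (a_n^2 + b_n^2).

43/6

Parseval: a_0^2/2 + Σ_{n≥1} (a_n^2+b_n^2) = 1/4 ∫_{-4}^{4} ψ(s)^2 ds = 35/3.
Subtract a_0^2/2 = 9/2: Σ (a_n^2+b_n^2) = 43/6.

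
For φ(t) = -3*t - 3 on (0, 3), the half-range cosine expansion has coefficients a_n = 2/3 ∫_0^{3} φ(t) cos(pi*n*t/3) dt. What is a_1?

36/pi**2

a_1 = 2/3 ∫_0^{3} (-3*t - 3) cos(pi*t/3) dt.
Integrating by parts (boundary term plus one more integral), an antiderivative of (-3*t - 3) cos(pi*t/3) is -9*t*sin(pi*t/3)/pi - 9*sin(pi*t/3)/pi - 27*cos(pi*t/3)/pi**2; evaluating from 0 to 3: ∫_{0}^{3} (-3*t - 3) cos(pi*t/3) dt = (27/pi**2) - (-27/pi**2) = 54/pi**2.
Hence a_1 = (2/3)·(54/pi**2) = 36/pi**2.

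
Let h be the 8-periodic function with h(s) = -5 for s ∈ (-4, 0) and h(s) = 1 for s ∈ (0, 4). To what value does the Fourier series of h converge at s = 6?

s = 6 differs from s = -2 by 1 full period(s), and the series is 8-periodic.
h is continuous at s = -2 with value -5, so the series converges to -5 there.

-5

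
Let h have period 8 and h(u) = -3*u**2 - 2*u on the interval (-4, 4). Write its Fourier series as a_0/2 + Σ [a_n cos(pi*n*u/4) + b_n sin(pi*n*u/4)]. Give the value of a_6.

a_6 = 1/4 ∫_{-4}^{4} h(u) cos(3*pi*u/2) du.
Integrating by parts twice (tabular method), an antiderivative of (-3*u**2 - 2*u) cos(3*pi*u/2) is -2*u**2*sin(3*pi*u/2)/pi - 4*u*sin(3*pi*u/2)/(3*pi) - 8*u*cos(3*pi*u/2)/(3*pi**2) + 16*sin(3*pi*u/2)/(9*pi**3) - 8*cos(3*pi*u/2)/(9*pi**2); evaluating from -4 to 4: ∫_{-4}^{4} (-3*u**2 - 2*u) cos(3*pi*u/2) du = (-104/(9*pi**2)) - (88/(9*pi**2)) = -64/(3*pi**2).
Hence a_6 = (1/4)·(-64/(3*pi**2)) = -16/(3*pi**2).

-16/(3*pi**2)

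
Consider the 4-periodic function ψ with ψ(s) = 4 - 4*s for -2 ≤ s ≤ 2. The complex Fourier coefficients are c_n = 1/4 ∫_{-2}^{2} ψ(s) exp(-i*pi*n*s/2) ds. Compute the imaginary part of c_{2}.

Since ψ is real-valued, Im(c_{2}) = -1/4 ∫_{-2}^{2} ψ(s) sin(pi*s) ds = -b_{2}/2.
Integrating by parts (boundary term plus one more integral), an antiderivative of (4 - 4*s) sin(pi*s) is 4*s*cos(pi*s)/pi - 4*sin(pi*s)/pi**2 - 4*cos(pi*s)/pi; evaluating from -2 to 2: ∫_{-2}^{2} (4 - 4*s) sin(pi*s) ds = (4/pi) - (-12/pi) = 16/pi.
Hence Im(c_{2}) = (-1/4)·(16/pi) = -4/pi.

-4/pi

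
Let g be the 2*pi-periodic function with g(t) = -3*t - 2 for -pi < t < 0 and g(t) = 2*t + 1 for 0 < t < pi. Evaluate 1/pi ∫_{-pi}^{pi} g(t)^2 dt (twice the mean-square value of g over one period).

1/pi ∫_{-pi}^{pi} g(t)^2 dt = 1/pi · (pi*(-12*pi + 15 + 13*pi**2)/3) = -4*pi + 5 + 13*pi**2/3.

-4*pi + 5 + 13*pi**2/3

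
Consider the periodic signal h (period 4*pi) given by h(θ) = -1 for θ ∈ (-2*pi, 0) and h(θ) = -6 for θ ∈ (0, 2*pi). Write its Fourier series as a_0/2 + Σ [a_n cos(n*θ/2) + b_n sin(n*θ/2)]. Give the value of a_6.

a_6 = (1/(2*pi)) ∫_{-2*pi}^{2*pi} h(θ) cos(3*θ) dθ.
Split the integral at the breakpoints.
Directly, an antiderivative of (-1) cos(3*θ) is -sin(3*θ)/3; evaluating from -2*pi to 0: ∫_{-2*pi}^{0} (-1) cos(3*θ) dθ = (0) - (0) = 0.
Directly, an antiderivative of (-6) cos(3*θ) is -2*sin(3*θ); evaluating from 0 to 2*pi: ∫_{0}^{2*pi} (-6) cos(3*θ) dθ = (0) - (0) = 0.
Summing the pieces and multiplying by (1/(2*pi)) gives a_6 = 0.

0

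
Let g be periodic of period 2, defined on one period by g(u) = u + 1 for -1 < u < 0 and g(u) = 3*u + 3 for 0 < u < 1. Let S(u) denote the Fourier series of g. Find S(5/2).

u = 5/2 differs from u = 1/2 by 1 full period(s), and the series is 2-periodic.
g is continuous at u = 1/2 with value 9/2, so the series converges to 9/2 there.

9/2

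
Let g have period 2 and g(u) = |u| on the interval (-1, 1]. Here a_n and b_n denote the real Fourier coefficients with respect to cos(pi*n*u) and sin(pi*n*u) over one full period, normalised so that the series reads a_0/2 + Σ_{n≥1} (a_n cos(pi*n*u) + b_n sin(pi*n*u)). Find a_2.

a_2 = ∫_{-1}^{1} g(u) cos(2*pi*u) du.
g is even and cos(2*pi*u) is even, so the integrand is even and a_2 = 2 ∫_0^{1} g(u) cos(2*pi*u) du.
Integrating by parts (boundary term plus one more integral), an antiderivative of (u) cos(2*pi*u) is u*sin(2*pi*u)/(2*pi) + cos(2*pi*u)/(4*pi**2); evaluating from 0 to 1: ∫_{0}^{1} (u) cos(2*pi*u) du = (1/(4*pi**2)) - (1/(4*pi**2)) = 0.
Hence a_2 = 2·(0) = 0.

0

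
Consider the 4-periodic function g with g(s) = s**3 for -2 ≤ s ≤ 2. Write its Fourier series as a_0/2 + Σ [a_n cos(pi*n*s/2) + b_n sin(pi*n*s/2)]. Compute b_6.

b_6 = 1/2 ∫_{-2}^{2} g(s) sin(3*pi*s) ds.
g is odd and sin(3*pi*s) is odd, so the integrand is even and b_6 = ∫_0^{2} g(s) sin(3*pi*s) ds.
Integrating by parts three times (tabular method), an antiderivative of (s**3) sin(3*pi*s) is -s**3*cos(3*pi*s)/(3*pi) + s**2*sin(3*pi*s)/(3*pi**2) + 2*s*cos(3*pi*s)/(9*pi**3) - 2*sin(3*pi*s)/(27*pi**4); evaluating from 0 to 2: ∫_{0}^{2} (s**3) sin(3*pi*s) ds = (4*(1 - 6*pi**2)/(9*pi**3)) - (0) = 4*(1 - 6*pi**2)/(9*pi**3).
Hence b_6 = 4*(1 - 6*pi**2)/(9*pi**3).

4*(1 - 6*pi**2)/(9*pi**3)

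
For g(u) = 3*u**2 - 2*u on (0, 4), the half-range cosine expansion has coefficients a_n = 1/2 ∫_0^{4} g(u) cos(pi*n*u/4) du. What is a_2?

48/pi**2

a_2 = 1/2 ∫_0^{4} (3*u**2 - 2*u) cos(pi*u/2) du.
Integrating by parts twice (tabular method), an antiderivative of (3*u**2 - 2*u) cos(pi*u/2) is 6*u**2*sin(pi*u/2)/pi - 4*u*sin(pi*u/2)/pi + 24*u*cos(pi*u/2)/pi**2 - 48*sin(pi*u/2)/pi**3 - 8*cos(pi*u/2)/pi**2; evaluating from 0 to 4: ∫_{0}^{4} (3*u**2 - 2*u) cos(pi*u/2) du = (88/pi**2) - (-8/pi**2) = 96/pi**2.
Hence a_2 = (1/2)·(96/pi**2) = 48/pi**2.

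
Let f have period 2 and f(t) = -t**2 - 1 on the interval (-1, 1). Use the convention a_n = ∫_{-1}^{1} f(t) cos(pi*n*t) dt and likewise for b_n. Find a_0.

a_0 = ∫_{-1}^{1} f(t) dt = -8/3.

-8/3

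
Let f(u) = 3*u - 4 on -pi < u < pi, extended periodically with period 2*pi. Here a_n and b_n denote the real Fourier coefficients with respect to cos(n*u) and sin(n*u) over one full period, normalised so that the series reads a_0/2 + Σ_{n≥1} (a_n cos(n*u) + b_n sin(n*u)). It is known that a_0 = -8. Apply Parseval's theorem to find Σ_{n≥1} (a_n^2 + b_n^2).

6*pi**2

Parseval: a_0^2/2 + Σ_{n≥1} (a_n^2+b_n^2) = 1/pi ∫_{-pi}^{pi} f(u)^2 du = 32 + 6*pi**2.
Subtract a_0^2/2 = 32: Σ (a_n^2+b_n^2) = 6*pi**2.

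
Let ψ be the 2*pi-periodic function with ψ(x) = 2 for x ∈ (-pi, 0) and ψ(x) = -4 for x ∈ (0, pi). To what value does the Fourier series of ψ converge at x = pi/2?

ψ is continuous at x = pi/2 with value -4, so the series converges to -4 there.

-4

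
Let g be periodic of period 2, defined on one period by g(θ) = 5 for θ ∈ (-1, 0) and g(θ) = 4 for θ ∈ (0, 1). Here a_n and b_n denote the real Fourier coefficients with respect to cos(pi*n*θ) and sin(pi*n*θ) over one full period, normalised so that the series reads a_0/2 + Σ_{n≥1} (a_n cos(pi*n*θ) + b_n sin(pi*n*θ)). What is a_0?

a_0 = ∫_{-1}^{1} g(θ) dθ = 9.

9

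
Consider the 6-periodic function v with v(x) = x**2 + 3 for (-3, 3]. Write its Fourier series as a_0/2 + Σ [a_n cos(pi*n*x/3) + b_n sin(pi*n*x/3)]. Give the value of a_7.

a_7 = 1/3 ∫_{-3}^{3} v(x) cos(7*pi*x/3) dx.
v is even and cos(7*pi*x/3) is even, so the integrand is even and a_7 = 2/3 ∫_0^{3} v(x) cos(7*pi*x/3) dx.
Integrating by parts twice (tabular method), an antiderivative of (x**2 + 3) cos(7*pi*x/3) is 3*x**2*sin(7*pi*x/3)/(7*pi) + 18*x*cos(7*pi*x/3)/(49*pi**2) - 54*sin(7*pi*x/3)/(343*pi**3) + 9*sin(7*pi*x/3)/(7*pi); evaluating from 0 to 3: ∫_{0}^{3} (x**2 + 3) cos(7*pi*x/3) dx = (-54/(49*pi**2)) - (0) = -54/(49*pi**2).
Hence a_7 = (2/3)·(-54/(49*pi**2)) = -36/(49*pi**2).

-36/(49*pi**2)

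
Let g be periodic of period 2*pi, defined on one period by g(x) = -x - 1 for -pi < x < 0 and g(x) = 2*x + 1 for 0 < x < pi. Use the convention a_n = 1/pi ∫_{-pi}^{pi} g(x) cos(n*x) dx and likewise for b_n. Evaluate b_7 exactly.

b_7 = 1/pi ∫_{-pi}^{pi} g(x) sin(7*x) dx.
Split the integral at the breakpoints.
Integrating by parts (boundary term plus one more integral), an antiderivative of (-x - 1) sin(7*x) is x*cos(7*x)/7 - sin(7*x)/49 + cos(7*x)/7; evaluating from -pi to 0: ∫_{-pi}^{0} (-x - 1) sin(7*x) dx = (1/7) - (-1/7 + pi/7) = 2/7 - pi/7.
Integrating by parts (boundary term plus one more integral), an antiderivative of (2*x + 1) sin(7*x) is -2*x*cos(7*x)/7 + 2*sin(7*x)/49 - cos(7*x)/7; evaluating from 0 to pi: ∫_{0}^{pi} (2*x + 1) sin(7*x) dx = (1/7 + 2*pi/7) - (-1/7) = 2/7 + 2*pi/7.
Summing the pieces and multiplying by (1/pi) gives b_7 = (pi + 4)/(7*pi).

(pi + 4)/(7*pi)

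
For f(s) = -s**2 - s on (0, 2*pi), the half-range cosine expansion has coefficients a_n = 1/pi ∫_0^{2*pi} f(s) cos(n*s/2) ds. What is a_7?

a_7 = 1/pi ∫_0^{2*pi} (-s**2 - s) cos(7*s/2) ds.
Integrating by parts twice (tabular method), an antiderivative of (-s**2 - s) cos(7*s/2) is -2*s**2*sin(7*s/2)/7 - 2*s*sin(7*s/2)/7 - 8*s*cos(7*s/2)/49 + 16*sin(7*s/2)/343 - 4*cos(7*s/2)/49; evaluating from 0 to 2*pi: ∫_{0}^{2*pi} (-s**2 - s) cos(7*s/2) ds = (4/49 + 16*pi/49) - (-4/49) = 8/49 + 16*pi/49.
Hence a_7 = (1/pi)·(8/49 + 16*pi/49) = 8*(1 + 2*pi)/(49*pi).

8*(1 + 2*pi)/(49*pi)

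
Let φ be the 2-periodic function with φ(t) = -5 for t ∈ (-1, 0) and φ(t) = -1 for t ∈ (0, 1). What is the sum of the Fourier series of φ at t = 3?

t = 3 differs from t = -1 by 2 full period(s), and the series is 2-periodic.
At t = -1 the one-sided limits are φ(-1^-) = -1 and φ(-1^+) = -5.
By Dirichlet's theorem the series converges to their average, [(-1) + (-5)]/2 = -3.

-3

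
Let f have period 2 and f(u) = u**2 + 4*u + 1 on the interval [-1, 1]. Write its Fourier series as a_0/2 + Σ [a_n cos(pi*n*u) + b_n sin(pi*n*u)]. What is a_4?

1/(4*pi**2)

a_4 = ∫_{-1}^{1} f(u) cos(4*pi*u) du.
Integrating by parts twice (tabular method), an antiderivative of (u**2 + 4*u + 1) cos(4*pi*u) is u**2*sin(4*pi*u)/(4*pi) + u*sin(4*pi*u)/pi + u*cos(4*pi*u)/(8*pi**2) - sin(4*pi*u)/(32*pi**3) + sin(4*pi*u)/(4*pi) + cos(4*pi*u)/(4*pi**2); evaluating from -1 to 1: ∫_{-1}^{1} (u**2 + 4*u + 1) cos(4*pi*u) du = (3/(8*pi**2)) - (1/(8*pi**2)) = 1/(4*pi**2).
Hence a_4 = 1/(4*pi**2).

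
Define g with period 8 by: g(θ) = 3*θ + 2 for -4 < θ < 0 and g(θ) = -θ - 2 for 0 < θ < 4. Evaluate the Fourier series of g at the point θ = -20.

-8

θ = -20 differs from θ = -4 by -2 full period(s), and the series is 8-periodic.
At θ = -4 the one-sided limits are g(-4^-) = -6 and g(-4^+) = -10.
By Dirichlet's theorem the series converges to their average, [(-6) + (-10)]/2 = -8.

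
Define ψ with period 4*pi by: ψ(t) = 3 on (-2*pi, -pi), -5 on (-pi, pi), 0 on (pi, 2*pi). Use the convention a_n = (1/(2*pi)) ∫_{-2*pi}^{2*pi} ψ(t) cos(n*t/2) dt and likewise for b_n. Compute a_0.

-7/2

a_0 = (1/(2*pi)) ∫_{-2*pi}^{2*pi} ψ(t) dt = (1/(2*pi)) · (-7*pi) = -7/2.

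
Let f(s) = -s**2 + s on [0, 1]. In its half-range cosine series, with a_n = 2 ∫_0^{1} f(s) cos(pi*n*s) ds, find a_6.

a_6 = 2 ∫_0^{1} (-s**2 + s) cos(6*pi*s) ds.
Integrating by parts twice (tabular method), an antiderivative of (-s**2 + s) cos(6*pi*s) is -s**2*sin(6*pi*s)/(6*pi) + s*sin(6*pi*s)/(6*pi) - s*cos(6*pi*s)/(18*pi**2) + sin(6*pi*s)/(108*pi**3) + cos(6*pi*s)/(36*pi**2); evaluating from 0 to 1: ∫_{0}^{1} (-s**2 + s) cos(6*pi*s) ds = (-1/(36*pi**2)) - (1/(36*pi**2)) = -1/(18*pi**2).
Hence a_6 = 2·(-1/(18*pi**2)) = -1/(9*pi**2).

-1/(9*pi**2)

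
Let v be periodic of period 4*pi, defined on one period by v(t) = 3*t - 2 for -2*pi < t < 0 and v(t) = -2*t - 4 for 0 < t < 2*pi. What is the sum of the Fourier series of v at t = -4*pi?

-3

t = -4*pi differs from t = 0 by -1 full period(s), and the series is 4*pi-periodic.
At t = 0 the one-sided limits are v(0^-) = -2 and v(0^+) = -4.
By Dirichlet's theorem the series converges to their average, [(-2) + (-4)]/2 = -3.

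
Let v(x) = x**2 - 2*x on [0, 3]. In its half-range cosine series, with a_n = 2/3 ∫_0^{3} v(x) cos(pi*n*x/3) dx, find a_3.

a_3 = 2/3 ∫_0^{3} (x**2 - 2*x) cos(pi*x) dx.
Integrating by parts twice (tabular method), an antiderivative of (x**2 - 2*x) cos(pi*x) is x**2*sin(pi*x)/pi - 2*x*sin(pi*x)/pi + 2*x*cos(pi*x)/pi**2 - 2*sin(pi*x)/pi**3 - 2*cos(pi*x)/pi**2; evaluating from 0 to 3: ∫_{0}^{3} (x**2 - 2*x) cos(pi*x) dx = (-4/pi**2) - (-2/pi**2) = -2/pi**2.
Hence a_3 = (2/3)·(-2/pi**2) = -4/(3*pi**2).

-4/(3*pi**2)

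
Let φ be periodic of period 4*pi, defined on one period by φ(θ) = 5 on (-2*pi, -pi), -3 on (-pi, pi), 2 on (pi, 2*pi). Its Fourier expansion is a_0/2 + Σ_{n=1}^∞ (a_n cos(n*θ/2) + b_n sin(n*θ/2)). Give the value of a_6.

a_6 = (1/(2*pi)) ∫_{-2*pi}^{2*pi} φ(θ) cos(3*θ) dθ.
Split the integral at the breakpoints.
Directly, an antiderivative of (5) cos(3*θ) is 5*sin(3*θ)/3; evaluating from -2*pi to -pi: ∫_{-2*pi}^{-pi} (5) cos(3*θ) dθ = (0) - (0) = 0.
Directly, an antiderivative of (-3) cos(3*θ) is -sin(3*θ); evaluating from -pi to pi: ∫_{-pi}^{pi} (-3) cos(3*θ) dθ = (0) - (0) = 0.
Directly, an antiderivative of (2) cos(3*θ) is 2*sin(3*θ)/3; evaluating from pi to 2*pi: ∫_{pi}^{2*pi} (2) cos(3*θ) dθ = (0) - (0) = 0.
Summing the pieces and multiplying by (1/(2*pi)) gives a_6 = 0.

0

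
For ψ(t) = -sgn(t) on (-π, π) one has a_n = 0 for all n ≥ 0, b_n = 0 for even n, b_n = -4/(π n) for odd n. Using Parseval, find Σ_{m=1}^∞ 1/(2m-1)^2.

pi**2/8

Parseval: Σ b_n^2 = (1/π) ∫_{-π}^{π} ψ(t)^2 dt = 2.
Only odd n contribute, with b_n^2 = 16/(π^2 n^2), so Σ_{m≥1} 1/(2m-1)^2 = π^2·(2)/16 = pi**2/8.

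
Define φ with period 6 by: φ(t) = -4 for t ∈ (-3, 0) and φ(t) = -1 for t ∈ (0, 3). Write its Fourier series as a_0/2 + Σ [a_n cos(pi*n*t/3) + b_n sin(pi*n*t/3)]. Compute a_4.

a_4 = 1/3 ∫_{-3}^{3} φ(t) cos(4*pi*t/3) dt.
Split the integral at the breakpoints.
Directly, an antiderivative of (-4) cos(4*pi*t/3) is -3*sin(4*pi*t/3)/pi; evaluating from -3 to 0: ∫_{-3}^{0} (-4) cos(4*pi*t/3) dt = (0) - (0) = 0.
Directly, an antiderivative of (-1) cos(4*pi*t/3) is -3*sin(4*pi*t/3)/(4*pi); evaluating from 0 to 3: ∫_{0}^{3} (-1) cos(4*pi*t/3) dt = (0) - (0) = 0.
Summing the pieces and multiplying by (1/3) gives a_4 = 0.

0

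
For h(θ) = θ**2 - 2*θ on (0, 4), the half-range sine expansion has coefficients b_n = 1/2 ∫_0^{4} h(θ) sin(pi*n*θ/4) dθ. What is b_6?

-8/(3*pi)

b_6 = 1/2 ∫_0^{4} (θ**2 - 2*θ) sin(3*pi*θ/2) dθ.
Integrating by parts twice (tabular method), an antiderivative of (θ**2 - 2*θ) sin(3*pi*θ/2) is -2*θ**2*cos(3*pi*θ/2)/(3*pi) + 8*θ*sin(3*pi*θ/2)/(9*pi**2) + 4*θ*cos(3*pi*θ/2)/(3*pi) - 8*sin(3*pi*θ/2)/(9*pi**2) + 16*cos(3*pi*θ/2)/(27*pi**3); evaluating from 0 to 4: ∫_{0}^{4} (θ**2 - 2*θ) sin(3*pi*θ/2) dθ = (16*(1 - 9*pi**2)/(27*pi**3)) - (16/(27*pi**3)) = -16/(3*pi).
Hence b_6 = (1/2)·(-16/(3*pi)) = -8/(3*pi).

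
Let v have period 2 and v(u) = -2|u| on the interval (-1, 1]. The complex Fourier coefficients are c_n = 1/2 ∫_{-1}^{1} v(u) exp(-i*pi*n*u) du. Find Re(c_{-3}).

Since v is real-valued, Re(c_{-3}) = 1/2 ∫_{-1}^{1} v(u) cos(-3*pi*u) du = a_{3}/2.
v is even and cos(-3*pi*u) is even, so the integrand is even: ∫_{-1}^{1} v(u) cos(-3*pi*u) du = 2∫_0^{1} v(u) cos(-3*pi*u) du.
Integrating by parts (boundary term plus one more integral), an antiderivative of (-2*u) cos(-3*pi*u) is -2*u*sin(3*pi*u)/(3*pi) - 2*cos(3*pi*u)/(9*pi**2); evaluating from 0 to 1: ∫_{0}^{1} (-2*u) cos(-3*pi*u) du = (2/(9*pi**2)) - (-2/(9*pi**2)) = 4/(9*pi**2).
So ∫_{-1}^{1} v(u) cos(-3*pi*u) du = 8/(9*pi**2).
Hence Re(c_{-3}) = (1/2)·(8/(9*pi**2)) = 4/(9*pi**2).

4/(9*pi**2)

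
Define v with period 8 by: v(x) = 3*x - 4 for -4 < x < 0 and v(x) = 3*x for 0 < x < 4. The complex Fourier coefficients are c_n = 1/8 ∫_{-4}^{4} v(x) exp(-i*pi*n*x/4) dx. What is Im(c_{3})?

Since v is real-valued, Im(c_{3}) = -1/8 ∫_{-4}^{4} v(x) sin(3*pi*x/4) dx = -b_{3}/2.
Split the integral at the breakpoints.
Integrating by parts (boundary term plus one more integral), an antiderivative of (3*x - 4) sin(3*pi*x/4) is -4*x*cos(3*pi*x/4)/pi + 16*sin(3*pi*x/4)/(3*pi**2) + 16*cos(3*pi*x/4)/(3*pi); evaluating from -4 to 0: ∫_{-4}^{0} (3*x - 4) sin(3*pi*x/4) dx = (16/(3*pi)) - (-64/(3*pi)) = 80/(3*pi).
Integrating by parts (boundary term plus one more integral), an antiderivative of (3*x) sin(3*pi*x/4) is -4*x*cos(3*pi*x/4)/pi + 16*sin(3*pi*x/4)/(3*pi**2); evaluating from 0 to 4: ∫_{0}^{4} (3*x) sin(3*pi*x/4) dx = (16/pi) - (0) = 16/pi.
So ∫_{-4}^{4} v(x) sin(3*pi*x/4) dx = 128/(3*pi).
Hence Im(c_{3}) = (-1/8)·(128/(3*pi)) = -16/(3*pi).

-16/(3*pi)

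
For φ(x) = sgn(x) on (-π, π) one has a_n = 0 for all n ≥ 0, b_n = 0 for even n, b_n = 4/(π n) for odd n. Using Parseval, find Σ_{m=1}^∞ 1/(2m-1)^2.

pi**2/8

Parseval: Σ b_n^2 = (1/π) ∫_{-π}^{π} φ(x)^2 dx = 2.
Only odd n contribute, with b_n^2 = 16/(π^2 n^2), so Σ_{m≥1} 1/(2m-1)^2 = π^2·(2)/16 = pi**2/8.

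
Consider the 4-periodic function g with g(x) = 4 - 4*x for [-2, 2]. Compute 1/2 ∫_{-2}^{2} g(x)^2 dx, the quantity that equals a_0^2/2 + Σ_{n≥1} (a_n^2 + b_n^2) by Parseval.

1/2 ∫_{-2}^{2} g(x)^2 dx = 1/2 · (448/3) = 224/3.

224/3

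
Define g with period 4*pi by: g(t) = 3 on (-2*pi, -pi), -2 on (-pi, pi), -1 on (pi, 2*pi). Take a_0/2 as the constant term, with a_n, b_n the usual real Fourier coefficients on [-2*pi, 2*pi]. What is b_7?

-4/(7*pi)

b_7 = (1/(2*pi)) ∫_{-2*pi}^{2*pi} g(t) sin(7*t/2) dt.
Split the integral at the breakpoints.
Directly, an antiderivative of (3) sin(7*t/2) is -6*cos(7*t/2)/7; evaluating from -2*pi to -pi: ∫_{-2*pi}^{-pi} (3) sin(7*t/2) dt = (0) - (6/7) = -6/7.
Directly, an antiderivative of (-2) sin(7*t/2) is 4*cos(7*t/2)/7; evaluating from -pi to pi: ∫_{-pi}^{pi} (-2) sin(7*t/2) dt = (0) - (0) = 0.
Directly, an antiderivative of (-1) sin(7*t/2) is 2*cos(7*t/2)/7; evaluating from pi to 2*pi: ∫_{pi}^{2*pi} (-1) sin(7*t/2) dt = (-2/7) - (0) = -2/7.
Summing the pieces and multiplying by (1/(2*pi)) gives b_7 = -4/(7*pi).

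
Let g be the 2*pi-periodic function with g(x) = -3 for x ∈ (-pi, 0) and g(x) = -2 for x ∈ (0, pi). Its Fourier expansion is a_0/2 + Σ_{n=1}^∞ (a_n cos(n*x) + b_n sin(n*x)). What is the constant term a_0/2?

a_0 = 1/pi ∫_{-pi}^{pi} g(x) dx = 1/pi · (-5*pi) = -5.
So the constant term a_0/2 = -5/2.

-5/2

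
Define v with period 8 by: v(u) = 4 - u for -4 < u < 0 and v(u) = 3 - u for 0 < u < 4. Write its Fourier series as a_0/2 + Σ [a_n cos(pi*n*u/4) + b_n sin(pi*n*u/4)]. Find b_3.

b_3 = 1/4 ∫_{-4}^{4} v(u) sin(3*pi*u/4) du.
Split the integral at the breakpoints.
Integrating by parts (boundary term plus one more integral), an antiderivative of (4 - u) sin(3*pi*u/4) is 4*u*cos(3*pi*u/4)/(3*pi) - 16*sin(3*pi*u/4)/(9*pi**2) - 16*cos(3*pi*u/4)/(3*pi); evaluating from -4 to 0: ∫_{-4}^{0} (4 - u) sin(3*pi*u/4) du = (-16/(3*pi)) - (32/(3*pi)) = -16/pi.
Integrating by parts (boundary term plus one more integral), an antiderivative of (3 - u) sin(3*pi*u/4) is 4*u*cos(3*pi*u/4)/(3*pi) - 16*sin(3*pi*u/4)/(9*pi**2) - 4*cos(3*pi*u/4)/pi; evaluating from 0 to 4: ∫_{0}^{4} (3 - u) sin(3*pi*u/4) du = (-4/(3*pi)) - (-4/pi) = 8/(3*pi).
Summing the pieces and multiplying by (1/4) gives b_3 = -10/(3*pi).

-10/(3*pi)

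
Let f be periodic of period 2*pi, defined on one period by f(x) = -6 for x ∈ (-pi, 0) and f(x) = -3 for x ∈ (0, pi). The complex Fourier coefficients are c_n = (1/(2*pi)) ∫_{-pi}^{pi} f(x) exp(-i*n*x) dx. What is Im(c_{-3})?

1/pi

Since f is real-valued, Im(c_{-3}) = -(1/(2*pi)) ∫_{-pi}^{pi} f(x) sin(-3*x) dx = b_{3}/2.
Split the integral at the breakpoints.
Directly, an antiderivative of (-6) sin(-3*x) is -2*cos(3*x); evaluating from -pi to 0: ∫_{-pi}^{0} (-6) sin(-3*x) dx = (-2) - (2) = -4.
Directly, an antiderivative of (-3) sin(-3*x) is -cos(3*x); evaluating from 0 to pi: ∫_{0}^{pi} (-3) sin(-3*x) dx = (1) - (-1) = 2.
So ∫_{-pi}^{pi} f(x) sin(-3*x) dx = -2.
Hence Im(c_{-3}) = (-1/(2*pi))·(-2) = 1/pi.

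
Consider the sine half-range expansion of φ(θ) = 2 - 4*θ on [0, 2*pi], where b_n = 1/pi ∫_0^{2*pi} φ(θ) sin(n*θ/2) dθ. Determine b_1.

b_1 = 1/pi ∫_0^{2*pi} (2 - 4*θ) sin(θ/2) dθ.
Integrating by parts (boundary term plus one more integral), an antiderivative of (2 - 4*θ) sin(θ/2) is 8*θ*cos(θ/2) - 16*sin(θ/2) - 4*cos(θ/2); evaluating from 0 to 2*pi: ∫_{0}^{2*pi} (2 - 4*θ) sin(θ/2) dθ = (4 - 16*pi) - (-4) = 8 - 16*pi.
Hence b_1 = (1/pi)·(8 - 16*pi) = -16 + 8/pi.

-16 + 8/pi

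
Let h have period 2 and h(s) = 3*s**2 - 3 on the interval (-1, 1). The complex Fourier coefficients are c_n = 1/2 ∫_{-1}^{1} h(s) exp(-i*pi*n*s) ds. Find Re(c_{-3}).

-2/(3*pi**2)

Since h is real-valued, Re(c_{-3}) = 1/2 ∫_{-1}^{1} h(s) cos(-3*pi*s) ds = a_{3}/2.
h is even and cos(-3*pi*s) is even, so the integrand is even: ∫_{-1}^{1} h(s) cos(-3*pi*s) ds = 2∫_0^{1} h(s) cos(-3*pi*s) ds.
Integrating by parts twice (tabular method), an antiderivative of (3*s**2 - 3) cos(-3*pi*s) is s**2*sin(3*pi*s)/pi + 2*s*cos(3*pi*s)/(3*pi**2) - sin(3*pi*s)/pi - 2*sin(3*pi*s)/(9*pi**3); evaluating from 0 to 1: ∫_{0}^{1} (3*s**2 - 3) cos(-3*pi*s) ds = (-2/(3*pi**2)) - (0) = -2/(3*pi**2).
So ∫_{-1}^{1} h(s) cos(-3*pi*s) ds = -4/(3*pi**2).
Hence Re(c_{-3}) = (1/2)·(-4/(3*pi**2)) = -2/(3*pi**2).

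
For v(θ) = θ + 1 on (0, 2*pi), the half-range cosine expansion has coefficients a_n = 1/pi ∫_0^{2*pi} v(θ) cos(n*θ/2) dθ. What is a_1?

-8/pi

a_1 = 1/pi ∫_0^{2*pi} (θ + 1) cos(θ/2) dθ.
Integrating by parts (boundary term plus one more integral), an antiderivative of (θ + 1) cos(θ/2) is 2*θ*sin(θ/2) + 2*sin(θ/2) + 4*cos(θ/2); evaluating from 0 to 2*pi: ∫_{0}^{2*pi} (θ + 1) cos(θ/2) dθ = (-4) - (4) = -8.
Hence a_1 = (1/pi)·(-8) = -8/pi.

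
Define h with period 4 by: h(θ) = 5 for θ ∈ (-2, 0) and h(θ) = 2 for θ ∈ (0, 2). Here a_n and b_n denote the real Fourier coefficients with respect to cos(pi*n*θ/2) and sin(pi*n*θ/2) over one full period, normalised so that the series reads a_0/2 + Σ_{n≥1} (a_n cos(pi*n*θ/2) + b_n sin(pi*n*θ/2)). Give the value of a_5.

0

a_5 = 1/2 ∫_{-2}^{2} h(θ) cos(5*pi*θ/2) dθ.
Split the integral at the breakpoints.
Directly, an antiderivative of (5) cos(5*pi*θ/2) is 2*sin(5*pi*θ/2)/pi; evaluating from -2 to 0: ∫_{-2}^{0} (5) cos(5*pi*θ/2) dθ = (0) - (0) = 0.
Directly, an antiderivative of (2) cos(5*pi*θ/2) is 4*sin(5*pi*θ/2)/(5*pi); evaluating from 0 to 2: ∫_{0}^{2} (2) cos(5*pi*θ/2) dθ = (0) - (0) = 0.
Summing the pieces and multiplying by (1/2) gives a_5 = 0.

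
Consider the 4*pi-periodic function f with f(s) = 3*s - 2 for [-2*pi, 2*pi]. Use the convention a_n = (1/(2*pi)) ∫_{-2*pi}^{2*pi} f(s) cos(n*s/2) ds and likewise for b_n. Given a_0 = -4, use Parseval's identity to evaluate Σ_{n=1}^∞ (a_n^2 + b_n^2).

24*pi**2

Parseval: a_0^2/2 + Σ_{n≥1} (a_n^2+b_n^2) = (1/(2*pi)) ∫_{-2*pi}^{2*pi} f(s)^2 ds = 8 + 24*pi**2.
Subtract a_0^2/2 = 8: Σ (a_n^2+b_n^2) = 24*pi**2.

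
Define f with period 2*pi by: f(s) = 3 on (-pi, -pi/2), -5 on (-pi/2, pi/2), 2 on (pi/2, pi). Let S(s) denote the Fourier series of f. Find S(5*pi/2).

s = 5*pi/2 differs from s = pi/2 by 1 full period(s), and the series is 2*pi-periodic.
At s = pi/2 the one-sided limits are f(pi/2^-) = -5 and f(pi/2^+) = 2.
By Dirichlet's theorem the series converges to their average, [(-5) + (2)]/2 = -3/2.

-3/2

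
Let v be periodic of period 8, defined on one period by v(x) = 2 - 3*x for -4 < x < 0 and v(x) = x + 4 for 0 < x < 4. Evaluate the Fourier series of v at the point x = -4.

11

At x = -4 the one-sided limits are v(-4^-) = 8 and v(-4^+) = 14.
By Dirichlet's theorem the series converges to their average, [(8) + (14)]/2 = 11.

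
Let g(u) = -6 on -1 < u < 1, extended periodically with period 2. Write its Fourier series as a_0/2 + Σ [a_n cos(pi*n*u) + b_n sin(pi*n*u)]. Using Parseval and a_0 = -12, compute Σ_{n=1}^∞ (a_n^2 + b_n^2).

Parseval: a_0^2/2 + Σ_{n≥1} (a_n^2+b_n^2) = ∫_{-1}^{1} g(u)^2 du = 72.
Subtract a_0^2/2 = 72: Σ (a_n^2+b_n^2) = 0.

0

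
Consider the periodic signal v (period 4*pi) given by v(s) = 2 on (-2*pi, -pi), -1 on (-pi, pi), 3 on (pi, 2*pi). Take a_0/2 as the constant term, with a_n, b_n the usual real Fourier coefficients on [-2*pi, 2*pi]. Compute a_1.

-7/pi

a_1 = (1/(2*pi)) ∫_{-2*pi}^{2*pi} v(s) cos(s/2) ds.
Split the integral at the breakpoints.
Directly, an antiderivative of (2) cos(s/2) is 4*sin(s/2); evaluating from -2*pi to -pi: ∫_{-2*pi}^{-pi} (2) cos(s/2) ds = (-4) - (0) = -4.
Directly, an antiderivative of (-1) cos(s/2) is -2*sin(s/2); evaluating from -pi to pi: ∫_{-pi}^{pi} (-1) cos(s/2) ds = (-2) - (2) = -4.
Directly, an antiderivative of (3) cos(s/2) is 6*sin(s/2); evaluating from pi to 2*pi: ∫_{pi}^{2*pi} (3) cos(s/2) ds = (0) - (6) = -6.
Summing the pieces and multiplying by (1/(2*pi)) gives a_1 = -7/pi.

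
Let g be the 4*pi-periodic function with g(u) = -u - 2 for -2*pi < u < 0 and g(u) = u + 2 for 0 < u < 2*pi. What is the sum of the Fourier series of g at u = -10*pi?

2*pi

u = -10*pi differs from u = -2*pi by -2 full period(s), and the series is 4*pi-periodic.
At u = -2*pi the one-sided limits are g(-2*pi^-) = 2 + 2*pi and g(-2*pi^+) = -2 + 2*pi.
By Dirichlet's theorem the series converges to their average, [(2 + 2*pi) + (-2 + 2*pi)]/2 = 2*pi.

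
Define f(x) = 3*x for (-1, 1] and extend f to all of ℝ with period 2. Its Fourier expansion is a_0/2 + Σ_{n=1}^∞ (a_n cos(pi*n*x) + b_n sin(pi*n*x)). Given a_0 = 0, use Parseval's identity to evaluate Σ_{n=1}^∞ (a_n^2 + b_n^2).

6

Parseval: a_0^2/2 + Σ_{n≥1} (a_n^2+b_n^2) = ∫_{-1}^{1} f(x)^2 dx = 6.
Subtract a_0^2/2 = 0: Σ (a_n^2+b_n^2) = 6.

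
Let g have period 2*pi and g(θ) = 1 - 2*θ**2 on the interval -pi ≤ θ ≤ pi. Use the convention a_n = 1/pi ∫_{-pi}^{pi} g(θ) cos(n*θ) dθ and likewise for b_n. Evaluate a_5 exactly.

8/25

a_5 = 1/pi ∫_{-pi}^{pi} g(θ) cos(5*θ) dθ.
g is even and cos(5*θ) is even, so the integrand is even and a_5 = 2/pi ∫_0^{pi} g(θ) cos(5*θ) dθ.
Integrating by parts twice (tabular method), an antiderivative of (1 - 2*θ**2) cos(5*θ) is -2*θ**2*sin(5*θ)/5 - 4*θ*cos(5*θ)/25 + 29*sin(5*θ)/125; evaluating from 0 to pi: ∫_{0}^{pi} (1 - 2*θ**2) cos(5*θ) dθ = (4*pi/25) - (0) = 4*pi/25.
Hence a_5 = (2/pi)·(4*pi/25) = 8/25.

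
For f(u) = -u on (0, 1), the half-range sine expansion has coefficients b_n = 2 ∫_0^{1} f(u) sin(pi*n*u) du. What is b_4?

1/(2*pi)

b_4 = 2 ∫_0^{1} (-u) sin(4*pi*u) du.
Integrating by parts (boundary term plus one more integral), an antiderivative of (-u) sin(4*pi*u) is u*cos(4*pi*u)/(4*pi) - sin(4*pi*u)/(16*pi**2); evaluating from 0 to 1: ∫_{0}^{1} (-u) sin(4*pi*u) du = (1/(4*pi)) - (0) = 1/(4*pi).
Hence b_4 = 2·(1/(4*pi)) = 1/(2*pi).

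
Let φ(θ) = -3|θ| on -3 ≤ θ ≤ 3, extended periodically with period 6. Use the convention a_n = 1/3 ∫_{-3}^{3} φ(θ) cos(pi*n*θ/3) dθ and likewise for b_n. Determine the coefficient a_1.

a_1 = 1/3 ∫_{-3}^{3} φ(θ) cos(pi*θ/3) dθ.
φ is even and cos(pi*θ/3) is even, so the integrand is even and a_1 = 2/3 ∫_0^{3} φ(θ) cos(pi*θ/3) dθ.
Integrating by parts (boundary term plus one more integral), an antiderivative of (-3*θ) cos(pi*θ/3) is -9*θ*sin(pi*θ/3)/pi - 27*cos(pi*θ/3)/pi**2; evaluating from 0 to 3: ∫_{0}^{3} (-3*θ) cos(pi*θ/3) dθ = (27/pi**2) - (-27/pi**2) = 54/pi**2.
Hence a_1 = (2/3)·(54/pi**2) = 36/pi**2.

36/pi**2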